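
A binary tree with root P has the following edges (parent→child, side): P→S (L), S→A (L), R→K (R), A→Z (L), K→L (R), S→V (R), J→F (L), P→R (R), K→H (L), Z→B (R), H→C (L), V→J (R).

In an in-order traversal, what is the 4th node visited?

S

In-order visits the left subtree, then the node, then the right subtree.
At P: go left to S.
  At S: go left to A.
    At A: go left to Z.
      At Z: no left child.
      Visit Z.
      At Z: go right to B.
        B is a leaf — visit B.
    Visit A.
    At A: no right child.
  Visit S.
  At S: go right to V.
    At V: no left child.
    Visit V.
    At V: go right to J.
      At J: go left to F.
        F is a leaf — visit F.
      Visit J.
      At J: no right child.
Visit P.
At P: go right to R.
  At R: no left child.
  Visit R.
  At R: go right to K.
    At K: go left to H.
      At H: go left to C.
        C is a leaf — visit C.
      Visit H.
      At H: no right child.
    Visit K.
    At K: go right to L.
      L is a leaf — visit L.
Full in-order sequence: Z, B, A, S, V, F, J, P, R, C, H, K, L.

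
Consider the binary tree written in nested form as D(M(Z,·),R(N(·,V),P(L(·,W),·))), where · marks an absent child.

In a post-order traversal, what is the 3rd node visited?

V

Post-order visits the left subtree, then the right subtree, then the node.
At D: go left to M.
  At M: go left to Z.
    Z is a leaf — visit Z.
  At M: no right child.
  Visit M.
At D: go right to R.
  At R: go left to N.
    At N: no left child.
    At N: go right to V.
      V is a leaf — visit V.
    Visit N.
  At R: go right to P.
    At P: go left to L.
      At L: no left child.
      At L: go right to W.
        W is a leaf — visit W.
      Visit L.
    At P: no right child.
    Visit P.
  Visit R.
Visit D.
Full post-order sequence: Z, M, V, N, W, L, P, R, D.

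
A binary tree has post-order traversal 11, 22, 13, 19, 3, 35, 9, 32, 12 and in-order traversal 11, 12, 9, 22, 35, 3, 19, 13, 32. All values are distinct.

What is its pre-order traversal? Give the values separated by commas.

The last element of post-order is the root; it splits in-order into left and right subtrees.
Root 12: left subtree has 1 node {11}, right has 7 {9, 22, 35, 3, 19, 13, 32}.
  Root 32: left subtree has 6 nodes {9, 22, 35, 3, 19, 13}, right has 0 { }.
    Root 9: left subtree has 0 nodes { }, right has 5 {22, 35, 3, 19, 13}.
      Root 35: left subtree has 1 node {22}, right has 3 {3, 19, 13}.
        Root 3: left subtree has 0 nodes { }, right has 2 {19, 13}.
          Root 19: left subtree has 0 nodes { }, right has 1 {13}.

12, 11, 32, 9, 35, 22, 3, 19, 13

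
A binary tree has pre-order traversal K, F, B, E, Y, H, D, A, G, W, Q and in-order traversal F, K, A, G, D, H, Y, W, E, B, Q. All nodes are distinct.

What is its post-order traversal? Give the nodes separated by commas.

The first element of pre-order is the root; it splits in-order into left and right subtrees.
Root K: left subtree has 1 node {F}, right has 9 {A, G, D, H, Y, W, E, B, Q}.
  Root B: left subtree has 7 nodes {A, G, D, H, Y, W, E}, right has 1 {Q}.
    Root E: left subtree has 6 nodes {A, G, D, H, Y, W}, right has 0 { }.
      Root Y: left subtree has 4 nodes {A, G, D, H}, right has 1 {W}.
        Root H: left subtree has 3 nodes {A, G, D}, right has 0 { }.
          Root D: left subtree has 2 nodes {A, G}, right has 0 { }.
            Root A: left subtree has 0 nodes { }, right has 1 {G}.

F, G, A, D, H, W, Y, E, Q, B, K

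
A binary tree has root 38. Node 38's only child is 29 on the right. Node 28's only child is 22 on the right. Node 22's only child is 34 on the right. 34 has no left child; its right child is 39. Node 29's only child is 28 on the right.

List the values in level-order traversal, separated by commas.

Level-order visits nodes level by level from the root, left to right within each level.
Level 0: 38
Level 1: 29
Level 2: 28
Level 3: 22
Level 4: 34
Level 5: 39

38, 29, 28, 22, 34, 39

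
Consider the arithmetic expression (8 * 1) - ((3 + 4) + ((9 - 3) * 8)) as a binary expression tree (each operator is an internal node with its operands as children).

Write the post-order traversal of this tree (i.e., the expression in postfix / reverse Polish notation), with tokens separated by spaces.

Post-order on an expression tree gives postfix notation: for each operator, emit left operand, right operand, then the operator.

8 1 * 3 4 + 9 3 - 8 * + -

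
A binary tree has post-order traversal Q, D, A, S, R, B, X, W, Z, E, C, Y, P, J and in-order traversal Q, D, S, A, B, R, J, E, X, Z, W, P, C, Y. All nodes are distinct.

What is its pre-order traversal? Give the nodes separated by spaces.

The last element of post-order is the root; it splits in-order into left and right subtrees.
Root J: left subtree has 6 nodes {Q, D, S, A, B, R}, right has 7 {E, X, Z, W, P, C, Y}.
  Root B: left subtree has 4 nodes {Q, D, S, A}, right has 1 {R}.
    Root S: left subtree has 2 nodes {Q, D}, right has 1 {A}.
      Root D: left subtree has 1 node {Q}, right has 0 { }.
  Root P: left subtree has 4 nodes {E, X, Z, W}, right has 2 {C, Y}.
    Root E: left subtree has 0 nodes { }, right has 3 {X, Z, W}.
      Root Z: left subtree has 1 node {X}, right has 1 {W}.
    Root Y: left subtree has 1 node {C}, right has 0 { }.

J B S D Q A R P E Z X W Y C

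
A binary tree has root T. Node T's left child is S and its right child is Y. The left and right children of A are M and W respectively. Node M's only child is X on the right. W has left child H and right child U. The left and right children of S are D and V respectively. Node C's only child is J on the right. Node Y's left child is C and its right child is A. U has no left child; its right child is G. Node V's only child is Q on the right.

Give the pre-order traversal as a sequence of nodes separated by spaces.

T S D V Q Y C J A M X W H U G

Pre-order visits the node, then its left subtree, then its right subtree.
Visit T.
At T: go left to S.
  Visit S.
  At S: go left to D.
    D is a leaf — visit D.
  At S: go right to V.
    Visit V.
    At V: no left child.
    At V: go right to Q.
      Q is a leaf — visit Q.
At T: go right to Y.
  Visit Y.
  At Y: go left to C.
    Visit C.
    At C: no left child.
    At C: go right to J.
      J is a leaf — visit J.
  At Y: go right to A.
    Visit A.
    At A: go left to M.
      Visit M.
      At M: no left child.
      At M: go right to X.
        X is a leaf — visit X.
    At A: go right to W.
      Visit W.
      At W: go left to H.
        H is a leaf — visit H.
      At W: go right to U.
        Visit U.
        At U: no left child.
        At U: go right to G.
          G is a leaf — visit G.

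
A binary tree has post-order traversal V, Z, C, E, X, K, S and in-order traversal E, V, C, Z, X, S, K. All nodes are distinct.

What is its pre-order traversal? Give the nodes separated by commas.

S, X, E, C, V, Z, K

The last element of post-order is the root; it splits in-order into left and right subtrees.
Root S: left subtree has 5 nodes {E, V, C, Z, X}, right has 1 {K}.
  Root X: left subtree has 4 nodes {E, V, C, Z}, right has 0 { }.
    Root E: left subtree has 0 nodes { }, right has 3 {V, C, Z}.
      Root C: left subtree has 1 node {V}, right has 1 {Z}.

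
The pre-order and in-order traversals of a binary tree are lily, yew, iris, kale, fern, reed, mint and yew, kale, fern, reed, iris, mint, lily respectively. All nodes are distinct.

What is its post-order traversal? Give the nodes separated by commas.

reed, fern, kale, mint, iris, yew, lily

The first element of pre-order is the root; it splits in-order into left and right subtrees.
Root lily: left subtree has 6 nodes {yew, kale, fern, reed, iris, mint}, right has 0 { }.
  Root yew: left subtree has 0 nodes { }, right has 5 {kale, fern, reed, iris, mint}.
    Root iris: left subtree has 3 nodes {kale, fern, reed}, right has 1 {mint}.
      Root kale: left subtree has 0 nodes { }, right has 2 {fern, reed}.
        Root fern: left subtree has 0 nodes { }, right has 1 {reed}.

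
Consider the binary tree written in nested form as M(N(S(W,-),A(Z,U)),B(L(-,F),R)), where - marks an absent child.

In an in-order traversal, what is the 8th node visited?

In-order visits the left subtree, then the node, then the right subtree.
At M: go left to N.
  At N: go left to S.
    At S: go left to W.
      W is a leaf — visit W.
    Visit S.
    At S: no right child.
  Visit N.
  At N: go right to A.
    At A: go left to Z.
      Z is a leaf — visit Z.
    Visit A.
    At A: go right to U.
      U is a leaf — visit U.
Visit M.
At M: go right to B.
  At B: go left to L.
    At L: no left child.
    Visit L.
    At L: go right to F.
      F is a leaf — visit F.
  Visit B.
  At B: go right to R.
    R is a leaf — visit R.
Full in-order sequence: W, S, N, Z, A, U, M, L, F, B, R.

L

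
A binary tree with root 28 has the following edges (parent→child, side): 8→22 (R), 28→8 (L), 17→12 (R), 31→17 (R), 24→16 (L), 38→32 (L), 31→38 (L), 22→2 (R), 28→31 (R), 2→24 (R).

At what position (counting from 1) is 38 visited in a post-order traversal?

Post-order visits the left subtree, then the right subtree, then the node.
At 28: go left to 8.
  At 8: no left child.
  At 8: go right to 22.
    At 22: no left child.
    At 22: go right to 2.
      At 2: no left child.
      At 2: go right to 24.
        At 24: go left to 16.
          16 is a leaf — visit 16.
        At 24: no right child.
        Visit 24.
      Visit 2.
    Visit 22.
  Visit 8.
At 28: go right to 31.
  At 31: go left to 38.
    At 38: go left to 32.
      32 is a leaf — visit 32.
    At 38: no right child.
    Visit 38.
  At 31: go right to 17.
    At 17: no left child.
    At 17: go right to 12.
      12 is a leaf — visit 12.
    Visit 17.
  Visit 31.
Visit 28.
Full post-order sequence: 16, 24, 2, 22, 8, 32, 38, 12, 17, 31, 28.

7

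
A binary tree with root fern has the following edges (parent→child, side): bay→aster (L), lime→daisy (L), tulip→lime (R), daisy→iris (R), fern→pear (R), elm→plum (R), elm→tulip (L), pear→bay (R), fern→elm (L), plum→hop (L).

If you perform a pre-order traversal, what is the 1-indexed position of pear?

9

Pre-order visits the node, then its left subtree, then its right subtree.
Visit fern.
At fern: go left to elm.
  Visit elm.
  At elm: go left to tulip.
    Visit tulip.
    At tulip: no left child.
    At tulip: go right to lime.
      Visit lime.
      At lime: go left to daisy.
        Visit daisy.
        At daisy: no left child.
        At daisy: go right to iris.
          iris is a leaf — visit iris.
      At lime: no right child.
  At elm: go right to plum.
    Visit plum.
    At plum: go left to hop.
      hop is a leaf — visit hop.
    At plum: no right child.
At fern: go right to pear.
  Visit pear.
  At pear: no left child.
  At pear: go right to bay.
    Visit bay.
    At bay: go left to aster.
      aster is a leaf — visit aster.
    At bay: no right child.
Full pre-order sequence: fern, elm, tulip, lime, daisy, iris, plum, hop, pear, bay, aster.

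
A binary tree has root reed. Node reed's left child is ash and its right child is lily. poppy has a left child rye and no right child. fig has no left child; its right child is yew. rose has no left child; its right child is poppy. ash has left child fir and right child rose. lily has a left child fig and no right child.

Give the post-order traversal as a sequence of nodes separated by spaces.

fir rye poppy rose ash yew fig lily reed

Post-order visits the left subtree, then the right subtree, then the node.
At reed: go left to ash.
  At ash: go left to fir.
    fir is a leaf — visit fir.
  At ash: go right to rose.
    At rose: no left child.
    At rose: go right to poppy.
      At poppy: go left to rye.
        rye is a leaf — visit rye.
      At poppy: no right child.
      Visit poppy.
    Visit rose.
  Visit ash.
At reed: go right to lily.
  At lily: go left to fig.
    At fig: no left child.
    At fig: go right to yew.
      yew is a leaf — visit yew.
    Visit fig.
  At lily: no right child.
  Visit lily.
Visit reed.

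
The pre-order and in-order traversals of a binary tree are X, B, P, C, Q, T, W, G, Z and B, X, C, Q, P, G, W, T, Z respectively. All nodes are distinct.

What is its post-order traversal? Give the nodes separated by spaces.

B Q C G W Z T P X

The first element of pre-order is the root; it splits in-order into left and right subtrees.
Root X: left subtree has 1 node {B}, right has 7 {C, Q, P, G, W, T, Z}.
  Root P: left subtree has 2 nodes {C, Q}, right has 4 {G, W, T, Z}.
    Root C: left subtree has 0 nodes { }, right has 1 {Q}.
    Root T: left subtree has 2 nodes {G, W}, right has 1 {Z}.
      Root W: left subtree has 1 node {G}, right has 0 { }.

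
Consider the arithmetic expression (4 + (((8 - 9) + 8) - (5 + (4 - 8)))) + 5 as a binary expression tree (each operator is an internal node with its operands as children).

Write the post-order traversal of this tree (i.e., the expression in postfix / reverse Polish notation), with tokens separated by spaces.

4 8 9 - 8 + 5 4 8 - + - + 5 +

Post-order on an expression tree gives postfix notation: for each operator, emit left operand, right operand, then the operator.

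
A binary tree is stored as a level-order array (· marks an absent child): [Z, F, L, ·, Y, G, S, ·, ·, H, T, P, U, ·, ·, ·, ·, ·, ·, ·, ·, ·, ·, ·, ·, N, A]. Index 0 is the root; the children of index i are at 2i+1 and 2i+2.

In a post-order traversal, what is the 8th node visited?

Post-order visits the left subtree, then the right subtree, then the node.
At Z: go left to F.
  At F: no left child.
  At F: go right to Y.
    At Y: go left to H.
      H is a leaf — visit H.
    At Y: go right to T.
      T is a leaf — visit T.
    Visit Y.
  Visit F.
At Z: go right to L.
  At L: go left to G.
    At G: go left to P.
      P is a leaf — visit P.
    At G: go right to U.
      At U: go left to N.
        N is a leaf — visit N.
      At U: go right to A.
        A is a leaf — visit A.
      Visit U.
    Visit G.
  At L: go right to S.
    S is a leaf — visit S.
  Visit L.
Visit Z.
Full post-order sequence: H, T, Y, F, P, N, A, U, G, S, L, Z.

U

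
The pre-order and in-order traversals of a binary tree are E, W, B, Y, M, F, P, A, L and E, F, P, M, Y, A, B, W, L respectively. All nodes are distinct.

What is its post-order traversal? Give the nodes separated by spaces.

P F M A Y B L W E

The first element of pre-order is the root; it splits in-order into left and right subtrees.
Root E: left subtree has 0 nodes { }, right has 8 {F, P, M, Y, A, B, W, L}.
  Root W: left subtree has 6 nodes {F, P, M, Y, A, B}, right has 1 {L}.
    Root B: left subtree has 5 nodes {F, P, M, Y, A}, right has 0 { }.
      Root Y: left subtree has 3 nodes {F, P, M}, right has 1 {A}.
        Root M: left subtree has 2 nodes {F, P}, right has 0 { }.
          Root F: left subtree has 0 nodes { }, right has 1 {P}.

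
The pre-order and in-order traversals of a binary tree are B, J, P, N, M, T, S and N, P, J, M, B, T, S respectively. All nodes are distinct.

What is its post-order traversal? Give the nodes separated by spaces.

The first element of pre-order is the root; it splits in-order into left and right subtrees.
Root B: left subtree has 4 nodes {N, P, J, M}, right has 2 {T, S}.
  Root J: left subtree has 2 nodes {N, P}, right has 1 {M}.
    Root P: left subtree has 1 node {N}, right has 0 { }.
  Root T: left subtree has 0 nodes { }, right has 1 {S}.

N P M J S T B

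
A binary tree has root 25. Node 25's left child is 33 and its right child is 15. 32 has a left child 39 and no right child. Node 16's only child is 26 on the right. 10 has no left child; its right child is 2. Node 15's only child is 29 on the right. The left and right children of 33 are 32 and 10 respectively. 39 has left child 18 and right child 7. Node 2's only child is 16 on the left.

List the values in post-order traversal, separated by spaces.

Post-order visits the left subtree, then the right subtree, then the node.
At 25: go left to 33.
  At 33: go left to 32.
    At 32: go left to 39.
      At 39: go left to 18.
        18 is a leaf — visit 18.
      At 39: go right to 7.
        7 is a leaf — visit 7.
      Visit 39.
    At 32: no right child.
    Visit 32.
  At 33: go right to 10.
    At 10: no left child.
    At 10: go right to 2.
      At 2: go left to 16.
        At 16: no left child.
        At 16: go right to 26.
          26 is a leaf — visit 26.
        Visit 16.
      At 2: no right child.
      Visit 2.
    Visit 10.
  Visit 33.
At 25: go right to 15.
  At 15: no left child.
  At 15: go right to 29.
    29 is a leaf — visit 29.
  Visit 15.
Visit 25.

18 7 39 32 26 16 2 10 33 29 15 25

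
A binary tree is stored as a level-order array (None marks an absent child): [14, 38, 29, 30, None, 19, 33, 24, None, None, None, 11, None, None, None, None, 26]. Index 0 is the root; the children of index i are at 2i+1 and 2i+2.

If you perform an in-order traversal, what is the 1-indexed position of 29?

In-order visits the left subtree, then the node, then the right subtree.
At 14: go left to 38.
  At 38: go left to 30.
    At 30: go left to 24.
      At 24: no left child.
      Visit 24.
      At 24: go right to 26.
        26 is a leaf — visit 26.
    Visit 30.
    At 30: no right child.
  Visit 38.
  At 38: no right child.
Visit 14.
At 14: go right to 29.
  At 29: go left to 19.
    At 19: go left to 11.
      11 is a leaf — visit 11.
    Visit 19.
    At 19: no right child.
  Visit 29.
  At 29: go right to 33.
    33 is a leaf — visit 33.
Full in-order sequence: 24, 26, 30, 38, 14, 11, 19, 29, 33.

8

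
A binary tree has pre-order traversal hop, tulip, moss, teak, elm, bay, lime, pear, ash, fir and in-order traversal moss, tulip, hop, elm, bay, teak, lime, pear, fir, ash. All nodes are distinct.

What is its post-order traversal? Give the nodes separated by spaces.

moss tulip bay elm fir ash pear lime teak hop

The first element of pre-order is the root; it splits in-order into left and right subtrees.
Root hop: left subtree has 2 nodes {moss, tulip}, right has 7 {elm, bay, teak, lime, pear, fir, ash}.
  Root tulip: left subtree has 1 node {moss}, right has 0 { }.
  Root teak: left subtree has 2 nodes {elm, bay}, right has 4 {lime, pear, fir, ash}.
    Root elm: left subtree has 0 nodes { }, right has 1 {bay}.
    Root lime: left subtree has 0 nodes { }, right has 3 {pear, fir, ash}.
      Root pear: left subtree has 0 nodes { }, right has 2 {fir, ash}.
        Root ash: left subtree has 1 node {fir}, right has 0 { }.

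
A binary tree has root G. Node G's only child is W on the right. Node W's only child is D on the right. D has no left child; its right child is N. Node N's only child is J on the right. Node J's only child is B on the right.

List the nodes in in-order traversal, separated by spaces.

In-order visits the left subtree, then the node, then the right subtree.
At G: no left child.
Visit G.
At G: go right to W.
  At W: no left child.
  Visit W.
  At W: go right to D.
    At D: no left child.
    Visit D.
    At D: go right to N.
      At N: no left child.
      Visit N.
      At N: go right to J.
        At J: no left child.
        Visit J.
        At J: go right to B.
          B is a leaf — visit B.

G W D N J B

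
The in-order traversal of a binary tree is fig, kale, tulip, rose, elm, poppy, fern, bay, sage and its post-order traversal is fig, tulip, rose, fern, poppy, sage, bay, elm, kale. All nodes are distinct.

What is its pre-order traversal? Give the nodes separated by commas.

The last element of post-order is the root; it splits in-order into left and right subtrees.
Root kale: left subtree has 1 node {fig}, right has 7 {tulip, rose, elm, poppy, fern, bay, sage}.
  Root elm: left subtree has 2 nodes {tulip, rose}, right has 4 {poppy, fern, bay, sage}.
    Root rose: left subtree has 1 node {tulip}, right has 0 { }.
    Root bay: left subtree has 2 nodes {poppy, fern}, right has 1 {sage}.
      Root poppy: left subtree has 0 nodes { }, right has 1 {fern}.

kale, fig, elm, rose, tulip, bay, poppy, fern, sage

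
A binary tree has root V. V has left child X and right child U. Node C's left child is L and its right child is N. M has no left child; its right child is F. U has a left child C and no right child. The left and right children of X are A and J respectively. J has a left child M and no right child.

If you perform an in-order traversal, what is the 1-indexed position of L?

In-order visits the left subtree, then the node, then the right subtree.
At V: go left to X.
  At X: go left to A.
    A is a leaf — visit A.
  Visit X.
  At X: go right to J.
    At J: go left to M.
      At M: no left child.
      Visit M.
      At M: go right to F.
        F is a leaf — visit F.
    Visit J.
    At J: no right child.
Visit V.
At V: go right to U.
  At U: go left to C.
    At C: go left to L.
      L is a leaf — visit L.
    Visit C.
    At C: go right to N.
      N is a leaf — visit N.
  Visit U.
  At U: no right child.
Full in-order sequence: A, X, M, F, J, V, L, C, N, U.

7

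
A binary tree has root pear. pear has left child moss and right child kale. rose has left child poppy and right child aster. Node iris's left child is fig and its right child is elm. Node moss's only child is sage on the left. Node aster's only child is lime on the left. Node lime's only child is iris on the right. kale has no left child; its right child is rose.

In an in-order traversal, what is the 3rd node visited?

pear

In-order visits the left subtree, then the node, then the right subtree.
At pear: go left to moss.
  At moss: go left to sage.
    sage is a leaf — visit sage.
  Visit moss.
  At moss: no right child.
Visit pear.
At pear: go right to kale.
  At kale: no left child.
  Visit kale.
  At kale: go right to rose.
    At rose: go left to poppy.
      poppy is a leaf — visit poppy.
    Visit rose.
    At rose: go right to aster.
      At aster: go left to lime.
        At lime: no left child.
        Visit lime.
        At lime: go right to iris.
          At iris: go left to fig.
            fig is a leaf — visit fig.
          Visit iris.
          At iris: go right to elm.
            elm is a leaf — visit elm.
      Visit aster.
      At aster: no right child.
Full in-order sequence: sage, moss, pear, kale, poppy, rose, lime, fig, iris, elm, aster.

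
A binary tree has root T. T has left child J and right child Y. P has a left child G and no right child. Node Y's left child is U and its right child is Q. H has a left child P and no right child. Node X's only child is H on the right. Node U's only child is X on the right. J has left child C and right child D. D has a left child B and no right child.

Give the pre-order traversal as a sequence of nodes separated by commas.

Pre-order visits the node, then its left subtree, then its right subtree.
Visit T.
At T: go left to J.
  Visit J.
  At J: go left to C.
    C is a leaf — visit C.
  At J: go right to D.
    Visit D.
    At D: go left to B.
      B is a leaf — visit B.
    At D: no right child.
At T: go right to Y.
  Visit Y.
  At Y: go left to U.
    Visit U.
    At U: no left child.
    At U: go right to X.
      Visit X.
      At X: no left child.
      At X: go right to H.
        Visit H.
        At H: go left to P.
          Visit P.
          At P: go left to G.
            G is a leaf — visit G.
          At P: no right child.
        At H: no right child.
  At Y: go right to Q.
    Q is a leaf — visit Q.

T, J, C, D, B, Y, U, X, H, P, G, Q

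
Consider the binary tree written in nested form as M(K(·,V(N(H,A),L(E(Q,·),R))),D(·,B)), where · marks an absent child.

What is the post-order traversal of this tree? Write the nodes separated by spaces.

Post-order visits the left subtree, then the right subtree, then the node.
At M: go left to K.
  At K: no left child.
  At K: go right to V.
    At V: go left to N.
      At N: go left to H.
        H is a leaf — visit H.
      At N: go right to A.
        A is a leaf — visit A.
      Visit N.
    At V: go right to L.
      At L: go left to E.
        At E: go left to Q.
          Q is a leaf — visit Q.
        At E: no right child.
        Visit E.
      At L: go right to R.
        R is a leaf — visit R.
      Visit L.
    Visit V.
  Visit K.
At M: go right to D.
  At D: no left child.
  At D: go right to B.
    B is a leaf — visit B.
  Visit D.
Visit M.

H A N Q E R L V K B D M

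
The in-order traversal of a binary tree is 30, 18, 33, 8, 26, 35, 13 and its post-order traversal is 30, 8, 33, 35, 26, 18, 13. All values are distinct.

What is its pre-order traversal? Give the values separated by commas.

The last element of post-order is the root; it splits in-order into left and right subtrees.
Root 13: left subtree has 6 nodes {30, 18, 33, 8, 26, 35}, right has 0 { }.
  Root 18: left subtree has 1 node {30}, right has 4 {33, 8, 26, 35}.
    Root 26: left subtree has 2 nodes {33, 8}, right has 1 {35}.
      Root 33: left subtree has 0 nodes { }, right has 1 {8}.

13, 18, 30, 26, 33, 8, 35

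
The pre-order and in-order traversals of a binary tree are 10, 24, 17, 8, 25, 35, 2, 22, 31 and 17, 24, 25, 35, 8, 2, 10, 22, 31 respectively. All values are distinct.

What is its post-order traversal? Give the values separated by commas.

17, 35, 25, 2, 8, 24, 31, 22, 10

The first element of pre-order is the root; it splits in-order into left and right subtrees.
Root 10: left subtree has 6 nodes {17, 24, 25, 35, 8, 2}, right has 2 {22, 31}.
  Root 24: left subtree has 1 node {17}, right has 4 {25, 35, 8, 2}.
    Root 8: left subtree has 2 nodes {25, 35}, right has 1 {2}.
      Root 25: left subtree has 0 nodes { }, right has 1 {35}.
  Root 22: left subtree has 0 nodes { }, right has 1 {31}.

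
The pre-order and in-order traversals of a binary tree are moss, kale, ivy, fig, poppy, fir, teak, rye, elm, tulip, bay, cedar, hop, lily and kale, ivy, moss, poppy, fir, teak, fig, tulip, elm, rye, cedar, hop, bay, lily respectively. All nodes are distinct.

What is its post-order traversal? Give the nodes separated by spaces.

The first element of pre-order is the root; it splits in-order into left and right subtrees.
Root moss: left subtree has 2 nodes {kale, ivy}, right has 11 {poppy, fir, teak, fig, tulip, elm, rye, cedar, hop, bay, lily}.
  Root kale: left subtree has 0 nodes { }, right has 1 {ivy}.
  Root fig: left subtree has 3 nodes {poppy, fir, teak}, right has 7 {tulip, elm, rye, cedar, hop, bay, lily}.
    Root poppy: left subtree has 0 nodes { }, right has 2 {fir, teak}.
      Root fir: left subtree has 0 nodes { }, right has 1 {teak}.
    Root rye: left subtree has 2 nodes {tulip, elm}, right has 4 {cedar, hop, bay, lily}.
      Root elm: left subtree has 1 node {tulip}, right has 0 { }.
      Root bay: left subtree has 2 nodes {cedar, hop}, right has 1 {lily}.
        Root cedar: left subtree has 0 nodes { }, right has 1 {hop}.

ivy kale teak fir poppy tulip elm hop cedar lily bay rye fig moss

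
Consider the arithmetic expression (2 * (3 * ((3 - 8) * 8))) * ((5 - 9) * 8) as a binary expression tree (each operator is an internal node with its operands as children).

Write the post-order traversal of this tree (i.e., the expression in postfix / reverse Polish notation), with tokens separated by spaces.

2 3 3 8 - 8 * * * 5 9 - 8 * *

Post-order on an expression tree gives postfix notation: for each operator, emit left operand, right operand, then the operator.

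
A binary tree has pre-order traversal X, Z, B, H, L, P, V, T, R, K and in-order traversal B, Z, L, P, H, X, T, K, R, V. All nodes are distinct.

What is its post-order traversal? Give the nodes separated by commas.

B, P, L, H, Z, K, R, T, V, X

The first element of pre-order is the root; it splits in-order into left and right subtrees.
Root X: left subtree has 5 nodes {B, Z, L, P, H}, right has 4 {T, K, R, V}.
  Root Z: left subtree has 1 node {B}, right has 3 {L, P, H}.
    Root H: left subtree has 2 nodes {L, P}, right has 0 { }.
      Root L: left subtree has 0 nodes { }, right has 1 {P}.
  Root V: left subtree has 3 nodes {T, K, R}, right has 0 { }.
    Root T: left subtree has 0 nodes { }, right has 2 {K, R}.
      Root R: left subtree has 1 node {K}, right has 0 { }.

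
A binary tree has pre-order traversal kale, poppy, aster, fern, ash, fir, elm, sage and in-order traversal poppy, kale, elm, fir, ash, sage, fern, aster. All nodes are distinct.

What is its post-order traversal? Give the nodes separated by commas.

The first element of pre-order is the root; it splits in-order into left and right subtrees.
Root kale: left subtree has 1 node {poppy}, right has 6 {elm, fir, ash, sage, fern, aster}.
  Root aster: left subtree has 5 nodes {elm, fir, ash, sage, fern}, right has 0 { }.
    Root fern: left subtree has 4 nodes {elm, fir, ash, sage}, right has 0 { }.
      Root ash: left subtree has 2 nodes {elm, fir}, right has 1 {sage}.
        Root fir: left subtree has 1 node {elm}, right has 0 { }.

poppy, elm, fir, sage, ash, fern, aster, kale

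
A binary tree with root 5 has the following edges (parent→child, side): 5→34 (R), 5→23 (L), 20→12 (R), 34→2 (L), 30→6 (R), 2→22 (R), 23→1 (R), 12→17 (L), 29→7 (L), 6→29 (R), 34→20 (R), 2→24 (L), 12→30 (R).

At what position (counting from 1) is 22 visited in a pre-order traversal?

7

Pre-order visits the node, then its left subtree, then its right subtree.
Visit 5.
At 5: go left to 23.
  Visit 23.
  At 23: no left child.
  At 23: go right to 1.
    1 is a leaf — visit 1.
At 5: go right to 34.
  Visit 34.
  At 34: go left to 2.
    Visit 2.
    At 2: go left to 24.
      24 is a leaf — visit 24.
    At 2: go right to 22.
      22 is a leaf — visit 22.
  At 34: go right to 20.
    Visit 20.
    At 20: no left child.
    At 20: go right to 12.
      Visit 12.
      At 12: go left to 17.
        17 is a leaf — visit 17.
      At 12: go right to 30.
        Visit 30.
        At 30: no left child.
        At 30: go right to 6.
          Visit 6.
          At 6: no left child.
          At 6: go right to 29.
            Visit 29.
            At 29: go left to 7.
              7 is a leaf — visit 7.
            At 29: no right child.
Full pre-order sequence: 5, 23, 1, 34, 2, 24, 22, 20, 12, 17, 30, 6, 29, 7.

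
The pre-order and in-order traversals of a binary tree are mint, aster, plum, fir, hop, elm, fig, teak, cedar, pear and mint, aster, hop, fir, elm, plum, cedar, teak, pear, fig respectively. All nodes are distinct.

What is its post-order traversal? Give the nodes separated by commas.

The first element of pre-order is the root; it splits in-order into left and right subtrees.
Root mint: left subtree has 0 nodes { }, right has 9 {aster, hop, fir, elm, plum, cedar, teak, pear, fig}.
  Root aster: left subtree has 0 nodes { }, right has 8 {hop, fir, elm, plum, cedar, teak, pear, fig}.
    Root plum: left subtree has 3 nodes {hop, fir, elm}, right has 4 {cedar, teak, pear, fig}.
      Root fir: left subtree has 1 node {hop}, right has 1 {elm}.
      Root fig: left subtree has 3 nodes {cedar, teak, pear}, right has 0 { }.
        Root teak: left subtree has 1 node {cedar}, right has 1 {pear}.

hop, elm, fir, cedar, pear, teak, fig, plum, aster, mint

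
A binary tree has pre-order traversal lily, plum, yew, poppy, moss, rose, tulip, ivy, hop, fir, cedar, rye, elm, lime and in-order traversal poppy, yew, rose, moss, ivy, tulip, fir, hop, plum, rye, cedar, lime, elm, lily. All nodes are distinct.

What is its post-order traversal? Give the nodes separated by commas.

poppy, rose, ivy, fir, hop, tulip, moss, yew, rye, lime, elm, cedar, plum, lily

The first element of pre-order is the root; it splits in-order into left and right subtrees.
Root lily: left subtree has 13 nodes {poppy, yew, rose, moss, ivy, tulip, fir, hop, plum, rye, cedar, lime, elm}, right has 0 { }.
  Root plum: left subtree has 8 nodes {poppy, yew, rose, moss, ivy, tulip, fir, hop}, right has 4 {rye, cedar, lime, elm}.
    Root yew: left subtree has 1 node {poppy}, right has 6 {rose, moss, ivy, tulip, fir, hop}.
      Root moss: left subtree has 1 node {rose}, right has 4 {ivy, tulip, fir, hop}.
        Root tulip: left subtree has 1 node {ivy}, right has 2 {fir, hop}.
          Root hop: left subtree has 1 node {fir}, right has 0 { }.
    Root cedar: left subtree has 1 node {rye}, right has 2 {lime, elm}.
      Root elm: left subtree has 1 node {lime}, right has 0 { }.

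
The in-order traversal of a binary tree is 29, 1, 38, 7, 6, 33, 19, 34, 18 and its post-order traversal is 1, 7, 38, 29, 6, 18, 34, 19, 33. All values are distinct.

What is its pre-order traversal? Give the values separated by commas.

The last element of post-order is the root; it splits in-order into left and right subtrees.
Root 33: left subtree has 5 nodes {29, 1, 38, 7, 6}, right has 3 {19, 34, 18}.
  Root 6: left subtree has 4 nodes {29, 1, 38, 7}, right has 0 { }.
    Root 29: left subtree has 0 nodes { }, right has 3 {1, 38, 7}.
      Root 38: left subtree has 1 node {1}, right has 1 {7}.
  Root 19: left subtree has 0 nodes { }, right has 2 {34, 18}.
    Root 34: left subtree has 0 nodes { }, right has 1 {18}.

33, 6, 29, 38, 1, 7, 19, 34, 18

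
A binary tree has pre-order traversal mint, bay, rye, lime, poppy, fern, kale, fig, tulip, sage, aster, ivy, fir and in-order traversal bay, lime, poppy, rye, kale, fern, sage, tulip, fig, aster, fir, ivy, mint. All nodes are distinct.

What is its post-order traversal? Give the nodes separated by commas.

poppy, lime, kale, sage, tulip, fir, ivy, aster, fig, fern, rye, bay, mint

The first element of pre-order is the root; it splits in-order into left and right subtrees.
Root mint: left subtree has 12 nodes {bay, lime, poppy, rye, kale, fern, sage, tulip, fig, aster, fir, ivy}, right has 0 { }.
  Root bay: left subtree has 0 nodes { }, right has 11 {lime, poppy, rye, kale, fern, sage, tulip, fig, aster, fir, ivy}.
    Root rye: left subtree has 2 nodes {lime, poppy}, right has 8 {kale, fern, sage, tulip, fig, aster, fir, ivy}.
      Root lime: left subtree has 0 nodes { }, right has 1 {poppy}.
      Root fern: left subtree has 1 node {kale}, right has 6 {sage, tulip, fig, aster, fir, ivy}.
        Root fig: left subtree has 2 nodes {sage, tulip}, right has 3 {aster, fir, ivy}.
          Root tulip: left subtree has 1 node {sage}, right has 0 { }.
          Root aster: left subtree has 0 nodes { }, right has 2 {fir, ivy}.
            Root ivy: left subtree has 1 node {fir}, right has 0 { }.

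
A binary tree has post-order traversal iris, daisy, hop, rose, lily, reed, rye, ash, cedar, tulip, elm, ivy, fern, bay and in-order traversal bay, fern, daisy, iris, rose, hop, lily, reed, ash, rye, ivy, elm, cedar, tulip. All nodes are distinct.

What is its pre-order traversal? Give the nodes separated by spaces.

bay fern ivy ash reed lily rose daisy iris hop rye elm tulip cedar

The last element of post-order is the root; it splits in-order into left and right subtrees.
Root bay: left subtree has 0 nodes { }, right has 13 {fern, daisy, iris, rose, hop, lily, reed, ash, rye, ivy, elm, cedar, tulip}.
  Root fern: left subtree has 0 nodes { }, right has 12 {daisy, iris, rose, hop, lily, reed, ash, rye, ivy, elm, cedar, tulip}.
    Root ivy: left subtree has 8 nodes {daisy, iris, rose, hop, lily, reed, ash, rye}, right has 3 {elm, cedar, tulip}.
      Root ash: left subtree has 6 nodes {daisy, iris, rose, hop, lily, reed}, right has 1 {rye}.
        Root reed: left subtree has 5 nodes {daisy, iris, rose, hop, lily}, right has 0 { }.
          Root lily: left subtree has 4 nodes {daisy, iris, rose, hop}, right has 0 { }.
            Root rose: left subtree has 2 nodes {daisy, iris}, right has 1 {hop}.
              Root daisy: left subtree has 0 nodes { }, right has 1 {iris}.
      Root elm: left subtree has 0 nodes { }, right has 2 {cedar, tulip}.
        Root tulip: left subtree has 1 node {cedar}, right has 0 { }.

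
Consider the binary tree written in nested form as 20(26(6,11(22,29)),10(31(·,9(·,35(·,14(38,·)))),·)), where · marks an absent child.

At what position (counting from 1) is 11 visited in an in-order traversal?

In-order visits the left subtree, then the node, then the right subtree.
At 20: go left to 26.
  At 26: go left to 6.
    6 is a leaf — visit 6.
  Visit 26.
  At 26: go right to 11.
    At 11: go left to 22.
      22 is a leaf — visit 22.
    Visit 11.
    At 11: go right to 29.
      29 is a leaf — visit 29.
Visit 20.
At 20: go right to 10.
  At 10: go left to 31.
    At 31: no left child.
    Visit 31.
    At 31: go right to 9.
      At 9: no left child.
      Visit 9.
      At 9: go right to 35.
        At 35: no left child.
        Visit 35.
        At 35: go right to 14.
          At 14: go left to 38.
            38 is a leaf — visit 38.
          Visit 14.
          At 14: no right child.
  Visit 10.
  At 10: no right child.
Full in-order sequence: 6, 26, 22, 11, 29, 20, 31, 9, 35, 38, 14, 10.

4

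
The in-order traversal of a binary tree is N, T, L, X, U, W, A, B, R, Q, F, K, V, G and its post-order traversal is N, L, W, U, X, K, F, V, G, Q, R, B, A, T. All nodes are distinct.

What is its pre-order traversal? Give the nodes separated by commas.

The last element of post-order is the root; it splits in-order into left and right subtrees.
Root T: left subtree has 1 node {N}, right has 12 {L, X, U, W, A, B, R, Q, F, K, V, G}.
  Root A: left subtree has 4 nodes {L, X, U, W}, right has 7 {B, R, Q, F, K, V, G}.
    Root X: left subtree has 1 node {L}, right has 2 {U, W}.
      Root U: left subtree has 0 nodes { }, right has 1 {W}.
    Root B: left subtree has 0 nodes { }, right has 6 {R, Q, F, K, V, G}.
      Root R: left subtree has 0 nodes { }, right has 5 {Q, F, K, V, G}.
        Root Q: left subtree has 0 nodes { }, right has 4 {F, K, V, G}.
          Root G: left subtree has 3 nodes {F, K, V}, right has 0 { }.
            Root V: left subtree has 2 nodes {F, K}, right has 0 { }.
              Root F: left subtree has 0 nodes { }, right has 1 {K}.

T, N, A, X, L, U, W, B, R, Q, G, V, F, K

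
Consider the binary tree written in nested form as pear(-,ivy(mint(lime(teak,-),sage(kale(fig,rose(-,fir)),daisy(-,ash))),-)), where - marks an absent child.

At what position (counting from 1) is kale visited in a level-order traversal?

Level-order visits nodes level by level from the root, left to right within each level.
Level 0: pear
Level 1: ivy
Level 2: mint
Level 3: lime, sage
Level 4: teak, kale, daisy
Level 5: fig, rose, ash
Level 6: fir
Full level-order sequence: pear, ivy, mint, lime, sage, teak, kale, daisy, fig, rose, ash, fir.

7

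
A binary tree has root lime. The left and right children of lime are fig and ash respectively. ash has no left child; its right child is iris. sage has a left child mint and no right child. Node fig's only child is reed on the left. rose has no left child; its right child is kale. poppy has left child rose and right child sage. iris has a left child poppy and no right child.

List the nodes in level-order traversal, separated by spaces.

Level-order visits nodes level by level from the root, left to right within each level.
Level 0: lime
Level 1: fig, ash
Level 2: reed, iris
Level 3: poppy
Level 4: rose, sage
Level 5: kale, mint

lime fig ash reed iris poppy rose sage kale mint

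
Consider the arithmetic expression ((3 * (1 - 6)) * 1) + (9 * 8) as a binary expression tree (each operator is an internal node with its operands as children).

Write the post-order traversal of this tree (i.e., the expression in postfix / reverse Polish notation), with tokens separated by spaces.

Post-order on an expression tree gives postfix notation: for each operator, emit left operand, right operand, then the operator.

3 1 6 - * 1 * 9 8 * +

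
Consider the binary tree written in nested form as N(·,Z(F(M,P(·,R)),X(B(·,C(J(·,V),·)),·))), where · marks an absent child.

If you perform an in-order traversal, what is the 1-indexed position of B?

In-order visits the left subtree, then the node, then the right subtree.
At N: no left child.
Visit N.
At N: go right to Z.
  At Z: go left to F.
    At F: go left to M.
      M is a leaf — visit M.
    Visit F.
    At F: go right to P.
      At P: no left child.
      Visit P.
      At P: go right to R.
        R is a leaf — visit R.
  Visit Z.
  At Z: go right to X.
    At X: go left to B.
      At B: no left child.
      Visit B.
      At B: go right to C.
        At C: go left to J.
          At J: no left child.
          Visit J.
          At J: go right to V.
            V is a leaf — visit V.
        Visit C.
        At C: no right child.
    Visit X.
    At X: no right child.
Full in-order sequence: N, M, F, P, R, Z, B, J, V, C, X.

7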